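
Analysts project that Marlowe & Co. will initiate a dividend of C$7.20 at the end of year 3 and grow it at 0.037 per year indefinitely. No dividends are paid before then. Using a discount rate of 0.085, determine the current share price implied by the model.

C$127.42

Deferred-dividend DDM. At t=2 the remaining stream is a growing perpetuity with first payment D_3 = 7.20.
V_2 = D_3/(r−g) = 7.20/(0.085−0.037) = 150.0000
P₀ = V_2/(1+r)^2 = 150.0000/(1+0.085)^2 = 127.4183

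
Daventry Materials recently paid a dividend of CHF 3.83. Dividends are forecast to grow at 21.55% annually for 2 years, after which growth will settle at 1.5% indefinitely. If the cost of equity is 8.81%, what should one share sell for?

CHF 75.42

Two-stage DDM. Project D₁…D_2 at 0.2155, terminal growth 0.015, discount at r = 0.0881.
D_1 = 4.6554
D_2 = 5.6586
Terminal value at t=2: TV = D_3/(r−g) = 5.7435/(0.0881−0.015) = 78.5701
P₀ = 4.6554/(1+0.0881)^1 + 5.6586/(1+0.0881)^2 + 78.5701/(1+0.0881)^2 = 75.4199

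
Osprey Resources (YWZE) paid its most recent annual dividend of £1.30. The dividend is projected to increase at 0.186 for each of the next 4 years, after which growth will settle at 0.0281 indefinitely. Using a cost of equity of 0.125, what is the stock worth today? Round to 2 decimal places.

Two-stage DDM. Project D₁…D_4 at 0.186, terminal growth 0.0281, discount at r = 0.125.
D_1 = 1.5418
D_2 = 1.8286
D_3 = 2.1687
D_4 = 2.5721
Terminal value at t=4: TV = D_5/(r−g) = 2.6443/(0.125−0.0281) = 27.2894
P₀ = 1.5418/(1+0.125)^1 + 1.8286/(1+0.125)^2 + 2.1687/(1+0.125)^3 + 2.5721/(1+0.125)^4 + 27.2894/(1+0.125)^4 = 22.9808

£22.98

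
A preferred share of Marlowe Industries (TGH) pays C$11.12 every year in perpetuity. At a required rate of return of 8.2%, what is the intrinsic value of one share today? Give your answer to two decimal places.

Zero-growth DDM (perpetuity): P₀ = D/r = 11.12 / 0.082 = 135.6098

C$135.61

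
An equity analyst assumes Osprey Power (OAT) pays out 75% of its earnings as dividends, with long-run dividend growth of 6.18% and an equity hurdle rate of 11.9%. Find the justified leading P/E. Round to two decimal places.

13.11

Justified leading P/E = b/(r−g) = 0.75/(0.119−0.0618) = 13.1119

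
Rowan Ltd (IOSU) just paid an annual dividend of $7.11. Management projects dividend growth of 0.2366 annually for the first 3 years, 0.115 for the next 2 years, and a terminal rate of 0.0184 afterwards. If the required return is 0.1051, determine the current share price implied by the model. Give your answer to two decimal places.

Three-stage DDM. Project D₁…D_5; terminal Gordon value at t=5 with g = 0.0184; discount at r = 0.1051.
D_1 = 8.7922
D_2 = 10.8725
D_3 = 13.4449
D_4 = 14.9911
D_5 = 16.7150
TV_5 = 17.0226/(0.1051−0.0184) = 196.3389
P₀ = Σ Dₜ/(1+r)ᵗ + TV_5/(1+r)^5 = 166.1375

$166.14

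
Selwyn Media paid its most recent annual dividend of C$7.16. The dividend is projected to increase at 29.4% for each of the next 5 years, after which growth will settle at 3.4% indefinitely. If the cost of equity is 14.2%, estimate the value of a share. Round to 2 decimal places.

C$180.94

Two-stage DDM. Project D₁…D_5 at 0.294, terminal growth 0.034, discount at r = 0.142.
D_1 = 9.2650
D_2 = 11.9890
D_3 = 15.5137
D_4 = 20.0747
D_5 = 25.9767
Terminal value at t=5: TV = D_6/(r−g) = 26.8599/(0.142−0.034) = 248.7031
P₀ = 9.2650/(1+0.142)^1 + 11.9890/(1+0.142)^2 + 15.5137/(1+0.142)^3 + 20.0747/(1+0.142)^4 + 25.9767/(1+0.142)^5 + 248.7031/(1+0.142)^5 = 180.9403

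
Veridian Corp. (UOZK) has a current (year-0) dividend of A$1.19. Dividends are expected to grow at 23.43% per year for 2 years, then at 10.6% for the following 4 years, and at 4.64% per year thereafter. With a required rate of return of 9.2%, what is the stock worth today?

A$45.86

Three-stage DDM. Project D₁…D_6; terminal Gordon value at t=6 with g = 0.0464; discount at r = 0.092.
D_1 = 1.4688
D_2 = 1.8130
D_3 = 2.0051
D_4 = 2.2177
D_5 = 2.4528
D_6 = 2.7127
TV_6 = 2.8386/(0.092−0.0464) = 62.2504
P₀ = Σ Dₜ/(1+r)ᵗ + TV_6/(1+r)^6 = 45.8561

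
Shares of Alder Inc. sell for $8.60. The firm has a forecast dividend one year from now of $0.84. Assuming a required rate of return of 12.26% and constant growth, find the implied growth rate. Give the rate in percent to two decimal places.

From P₀ = D₁/(r − g), the implied growth is g = r − D₁/P₀.
g = 0.1226 − 0.84/8.60 = 0.1226 − 0.09767 = 0.02493

2.49%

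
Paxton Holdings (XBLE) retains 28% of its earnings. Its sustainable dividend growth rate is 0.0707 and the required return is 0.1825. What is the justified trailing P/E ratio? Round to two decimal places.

6.90

Payout ratio b = 1 − 0.28 = 0.72.
Justified trailing P/E = b(1+g)/(r−g) = 0.72×(1+0.0707)/(0.1825−0.0707) = 6.8954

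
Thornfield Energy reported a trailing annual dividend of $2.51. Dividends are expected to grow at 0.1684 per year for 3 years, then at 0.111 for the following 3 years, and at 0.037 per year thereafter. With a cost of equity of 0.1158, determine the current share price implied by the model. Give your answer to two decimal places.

Three-stage DDM. Project D₁…D_6; terminal Gordon value at t=6 with g = 0.037; discount at r = 0.1158.
D_1 = 2.9327
D_2 = 3.4265
D_3 = 4.0036
D_4 = 4.4480
D_5 = 4.9417
D_6 = 5.4902
TV_6 = 5.6934/(0.1158−0.037) = 72.2509
P₀ = Σ Dₜ/(1+r)ᵗ + TV_6/(1+r)^6 = 54.2733

$54.27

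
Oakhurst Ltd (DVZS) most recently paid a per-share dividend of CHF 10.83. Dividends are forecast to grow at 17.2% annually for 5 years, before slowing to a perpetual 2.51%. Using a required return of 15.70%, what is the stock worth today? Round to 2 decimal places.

CHF 146.06

Two-stage DDM. Project D₁…D_5 at 0.172, terminal growth 0.0251, discount at r = 0.157.
D_1 = 12.6928
D_2 = 14.8759
D_3 = 17.4346
D_4 = 20.4333
D_5 = 23.9478
Terminal value at t=5: TV = D_6/(r−g) = 24.5489/(0.157−0.0251) = 186.1178
P₀ = 12.6928/(1+0.157)^1 + 14.8759/(1+0.157)^2 + 17.4346/(1+0.157)^3 + 20.4333/(1+0.157)^4 + 23.9478/(1+0.157)^5 + 186.1178/(1+0.157)^5 = 146.0608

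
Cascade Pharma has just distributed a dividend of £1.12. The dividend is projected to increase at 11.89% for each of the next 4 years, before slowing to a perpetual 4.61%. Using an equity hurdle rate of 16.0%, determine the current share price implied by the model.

Two-stage DDM. Project D₁…D_4 at 0.1189, terminal growth 0.0461, discount at r = 0.16.
D_1 = 1.2532
D_2 = 1.4022
D_3 = 1.5689
D_4 = 1.7554
Terminal value at t=4: TV = D_5/(r−g) = 1.8364/(0.16−0.0461) = 16.1225
P₀ = 1.2532/(1+0.16)^1 + 1.4022/(1+0.16)^2 + 1.5689/(1+0.16)^3 + 1.7554/(1+0.16)^4 + 16.1225/(1+0.16)^4 = 13.0013

£13.00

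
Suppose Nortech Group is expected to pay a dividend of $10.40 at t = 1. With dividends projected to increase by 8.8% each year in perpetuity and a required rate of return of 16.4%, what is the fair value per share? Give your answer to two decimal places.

Gordon growth model: P₀ = D₁/(r − g), with D₁ = 10.40 given directly.
P₀ = 10.4000 / (0.164 − 0.088) = 10.4000 / 0.076 = 136.8421

$136.84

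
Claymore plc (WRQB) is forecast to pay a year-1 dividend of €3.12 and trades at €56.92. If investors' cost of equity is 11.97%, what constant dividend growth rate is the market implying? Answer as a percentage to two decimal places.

6.49%

From P₀ = D₁/(r − g), the implied growth is g = r − D₁/P₀.
g = 0.1197 − 3.12/56.92 = 0.1197 − 0.05481 = 0.06489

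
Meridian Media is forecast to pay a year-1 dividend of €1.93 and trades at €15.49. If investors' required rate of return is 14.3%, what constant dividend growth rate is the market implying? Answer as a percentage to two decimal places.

1.84%

From P₀ = D₁/(r − g), the implied growth is g = r − D₁/P₀.
g = 0.143 − 1.93/15.49 = 0.143 − 0.12460 = 0.01840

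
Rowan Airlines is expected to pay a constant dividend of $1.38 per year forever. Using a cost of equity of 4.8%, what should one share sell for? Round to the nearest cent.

Zero-growth DDM (perpetuity): P₀ = D/r = 1.38 / 0.048 = 28.7500

$28.75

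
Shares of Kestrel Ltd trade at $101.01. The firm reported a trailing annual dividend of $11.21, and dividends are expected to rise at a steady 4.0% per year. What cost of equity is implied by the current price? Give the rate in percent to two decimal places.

15.54%

Rearranging the constant-growth DDM: r = D₁/P₀ + g.
D₁ = 11.21 × (1 + 0.04) = 11.6584.
r = 11.6584 / 101.01 + 0.04 = 0.11542 + 0.04 = 0.15542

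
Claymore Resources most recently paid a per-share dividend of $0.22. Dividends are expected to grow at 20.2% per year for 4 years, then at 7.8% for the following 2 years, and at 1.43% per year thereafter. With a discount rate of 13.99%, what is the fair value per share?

Three-stage DDM. Project D₁…D_6; terminal Gordon value at t=6 with g = 0.0143; discount at r = 0.1399.
D_1 = 0.2644
D_2 = 0.3179
D_3 = 0.3821
D_4 = 0.4592
D_5 = 0.4951
D_6 = 0.5337
TV_6 = 0.5413/(0.1399−0.0143) = 4.3098
P₀ = Σ Dₜ/(1+r)ᵗ + TV_6/(1+r)^6 = 3.4716

$3.47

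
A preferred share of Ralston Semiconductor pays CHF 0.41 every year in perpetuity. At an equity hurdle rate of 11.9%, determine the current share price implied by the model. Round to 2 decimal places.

CHF 3.45

Zero-growth DDM (perpetuity): P₀ = D/r = 0.41 / 0.119 = 3.4454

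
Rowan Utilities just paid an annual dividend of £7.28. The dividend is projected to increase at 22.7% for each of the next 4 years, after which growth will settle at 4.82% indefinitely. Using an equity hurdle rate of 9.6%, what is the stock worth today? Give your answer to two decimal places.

£289.70

Two-stage DDM. Project D₁…D_4 at 0.227, terminal growth 0.0482, discount at r = 0.096.
D_1 = 8.9326
D_2 = 10.9603
D_3 = 13.4482
D_4 = 16.5010
Terminal value at t=4: TV = D_5/(r−g) = 17.2963/(0.096−0.0482) = 361.8478
P₀ = 8.9326/(1+0.096)^1 + 10.9603/(1+0.096)^2 + 13.4482/(1+0.096)^3 + 16.5010/(1+0.096)^4 + 361.8478/(1+0.096)^4 = 289.6998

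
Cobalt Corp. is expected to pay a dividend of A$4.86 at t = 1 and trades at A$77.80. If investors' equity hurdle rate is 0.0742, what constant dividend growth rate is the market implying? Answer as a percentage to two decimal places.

1.17%

From P₀ = D₁/(r − g), the implied growth is g = r − D₁/P₀.
g = 0.0742 − 4.86/77.80 = 0.0742 − 0.06247 = 0.01173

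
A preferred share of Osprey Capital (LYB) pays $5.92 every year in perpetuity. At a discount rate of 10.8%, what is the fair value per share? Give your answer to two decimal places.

Zero-growth DDM (perpetuity): P₀ = D/r = 5.92 / 0.108 = 54.8148

$54.81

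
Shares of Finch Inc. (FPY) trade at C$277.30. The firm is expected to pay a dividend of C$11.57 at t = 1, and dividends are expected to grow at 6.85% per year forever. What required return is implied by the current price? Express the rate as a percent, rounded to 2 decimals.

11.02%

Rearranging the constant-growth DDM: r = D₁/P₀ + g.
r = 11.5700 / 277.30 + 0.0685 = 0.04172 + 0.0685 = 0.11022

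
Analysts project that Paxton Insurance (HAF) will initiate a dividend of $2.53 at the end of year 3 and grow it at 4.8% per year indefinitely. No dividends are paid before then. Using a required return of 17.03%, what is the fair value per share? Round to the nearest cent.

$15.10

Deferred-dividend DDM. At t=2 the remaining stream is a growing perpetuity with first payment D_3 = 2.53.
V_2 = D_3/(r−g) = 2.53/(0.1703−0.048) = 20.6868
P₀ = V_2/(1+r)^2 = 20.6868/(1+0.1703)^2 = 15.1043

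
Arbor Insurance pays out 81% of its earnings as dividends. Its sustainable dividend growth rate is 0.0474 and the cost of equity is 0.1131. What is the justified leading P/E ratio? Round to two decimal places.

12.33

Justified leading P/E = b/(r−g) = 0.81/(0.1131−0.0474) = 12.3288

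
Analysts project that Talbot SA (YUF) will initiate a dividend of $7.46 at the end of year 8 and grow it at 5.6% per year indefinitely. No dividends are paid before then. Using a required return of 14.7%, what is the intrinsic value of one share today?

Deferred-dividend DDM. At t=7 the remaining stream is a growing perpetuity with first payment D_8 = 7.46.
V_7 = D_8/(r−g) = 7.46/(0.147−0.056) = 81.9780
P₀ = V_7/(1+r)^7 = 81.9780/(1+0.147)^7 = 31.3873

$31.39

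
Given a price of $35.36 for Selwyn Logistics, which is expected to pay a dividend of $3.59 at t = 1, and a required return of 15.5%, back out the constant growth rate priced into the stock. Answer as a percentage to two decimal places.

From P₀ = D₁/(r − g), the implied growth is g = r − D₁/P₀.
g = 0.155 − 3.59/35.36 = 0.155 − 0.10153 = 0.05347

5.35%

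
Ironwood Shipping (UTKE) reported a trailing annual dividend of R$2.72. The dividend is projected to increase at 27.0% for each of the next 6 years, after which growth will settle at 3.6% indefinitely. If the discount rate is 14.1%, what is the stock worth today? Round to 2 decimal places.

R$75.17

Two-stage DDM. Project D₁…D_6 at 0.27, terminal growth 0.036, discount at r = 0.141.
D_1 = 3.4544
D_2 = 4.3871
D_3 = 5.5716
D_4 = 7.0759
D_5 = 8.9864
D_6 = 11.4128
Terminal value at t=6: TV = D_7/(r−g) = 11.8236/(0.141−0.036) = 112.6060
P₀ = 3.4544/(1+0.141)^1 + 4.3871/(1+0.141)^2 + 5.5716/(1+0.141)^3 + 7.0759/(1+0.141)^4 + 8.9864/(1+0.141)^5 + 11.4128/(1+0.141)^6 + 112.6060/(1+0.141)^6 = 75.1747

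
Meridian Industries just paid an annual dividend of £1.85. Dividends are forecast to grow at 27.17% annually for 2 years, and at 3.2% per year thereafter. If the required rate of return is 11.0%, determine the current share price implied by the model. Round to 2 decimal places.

£36.68

Two-stage DDM. Project D₁…D_2 at 0.2717, terminal growth 0.032, discount at r = 0.11.
D_1 = 2.3526
D_2 = 2.9919
Terminal value at t=2: TV = D_3/(r−g) = 3.0876/(0.11−0.032) = 39.5846
P₀ = 2.3526/(1+0.11)^1 + 2.9919/(1+0.11)^2 + 39.5846/(1+0.11)^2 = 36.6755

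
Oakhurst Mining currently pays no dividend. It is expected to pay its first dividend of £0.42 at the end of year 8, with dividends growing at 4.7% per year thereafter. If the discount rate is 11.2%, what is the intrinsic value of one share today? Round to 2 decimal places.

Deferred-dividend DDM. At t=7 the remaining stream is a growing perpetuity with first payment D_8 = 0.42.
V_7 = D_8/(r−g) = 0.42/(0.112−0.047) = 6.4615
P₀ = V_7/(1+r)^7 = 6.4615/(1+0.112)^7 = 3.0733

£3.07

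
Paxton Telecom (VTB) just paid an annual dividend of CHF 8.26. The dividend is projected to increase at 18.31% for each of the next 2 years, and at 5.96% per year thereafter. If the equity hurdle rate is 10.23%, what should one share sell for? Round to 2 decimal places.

Two-stage DDM. Project D₁…D_2 at 0.1831, terminal growth 0.0596, discount at r = 0.1023.
D_1 = 9.7724
D_2 = 11.5617
Terminal value at t=2: TV = D_3/(r−g) = 12.2508/(0.1023−0.0596) = 286.9043
P₀ = 9.7724/(1+0.1023)^1 + 11.5617/(1+0.1023)^2 + 286.9043/(1+0.1023)^2 = 254.5033

CHF 254.50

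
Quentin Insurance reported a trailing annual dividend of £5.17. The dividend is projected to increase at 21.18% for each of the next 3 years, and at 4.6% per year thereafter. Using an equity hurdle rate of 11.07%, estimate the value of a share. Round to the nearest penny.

£127.06

Two-stage DDM. Project D₁…D_3 at 0.2118, terminal growth 0.046, discount at r = 0.1107.
D_1 = 6.2650
D_2 = 7.5919
D_3 = 9.1999
Terminal value at t=3: TV = D_4/(r−g) = 9.6231/(0.1107−0.046) = 148.7342
P₀ = 6.2650/(1+0.1107)^1 + 7.5919/(1+0.1107)^2 + 9.1999/(1+0.1107)^3 + 148.7342/(1+0.1107)^3 = 127.0565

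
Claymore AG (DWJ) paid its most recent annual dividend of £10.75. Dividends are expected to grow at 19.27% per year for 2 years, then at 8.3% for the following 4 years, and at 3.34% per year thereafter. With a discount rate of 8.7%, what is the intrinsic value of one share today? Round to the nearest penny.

Three-stage DDM. Project D₁…D_6; terminal Gordon value at t=6 with g = 0.0334; discount at r = 0.087.
D_1 = 12.8215
D_2 = 15.2922
D_3 = 16.5615
D_4 = 17.9361
D_5 = 19.4248
D_6 = 21.0370
TV_6 = 21.7397/(0.087−0.0334) = 405.5911
P₀ = Σ Dₜ/(1+r)ᵗ + TV_6/(1+r)^6 = 321.9055

£321.91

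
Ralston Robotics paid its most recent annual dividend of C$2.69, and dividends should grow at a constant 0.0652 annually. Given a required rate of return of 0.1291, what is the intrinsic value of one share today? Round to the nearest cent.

Gordon growth model: P₀ = D₁/(r − g). D₁ = 2.69 × (1 + 0.0652) = 2.8654.
P₀ = 2.8654 / (0.1291 − 0.0652) = 2.8654 / 0.0639 = 44.8418

C$44.84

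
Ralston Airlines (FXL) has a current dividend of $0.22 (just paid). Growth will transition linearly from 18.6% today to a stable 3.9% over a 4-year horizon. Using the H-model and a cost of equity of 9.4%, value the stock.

$5.33

H-model: P₀ = D₀[(1+g_L) + H(g_S−g_L)]/(r−g_L), with H = 4/2 = 2.
P₀ = 0.22 × [(1+0.039) + 2×(0.186−0.039)] / (0.094−0.039)
   = 0.22 × 1.3330 / 0.055 = 5.3320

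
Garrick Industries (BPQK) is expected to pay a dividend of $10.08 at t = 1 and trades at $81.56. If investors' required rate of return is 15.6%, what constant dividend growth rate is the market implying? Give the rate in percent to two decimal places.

3.24%

From P₀ = D₁/(r − g), the implied growth is g = r − D₁/P₀.
g = 0.156 − 10.08/81.56 = 0.156 − 0.12359 = 0.03241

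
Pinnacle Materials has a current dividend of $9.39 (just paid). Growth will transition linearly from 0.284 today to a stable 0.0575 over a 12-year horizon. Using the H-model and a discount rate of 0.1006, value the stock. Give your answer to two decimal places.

$526.47

H-model: P₀ = D₀[(1+g_L) + H(g_S−g_L)]/(r−g_L), with H = 12/2 = 6.
P₀ = 9.39 × [(1+0.0575) + 6×(0.284−0.0575)] / (0.1006−0.0575)
   = 9.39 × 2.4165 / 0.0431 = 526.4718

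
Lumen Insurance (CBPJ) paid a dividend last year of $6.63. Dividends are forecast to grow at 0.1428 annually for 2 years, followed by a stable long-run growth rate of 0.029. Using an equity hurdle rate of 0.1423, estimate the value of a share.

$73.54

Two-stage DDM. Project D₁…D_2 at 0.1428, terminal growth 0.029, discount at r = 0.1423.
D_1 = 7.5768
D_2 = 8.6587
Terminal value at t=2: TV = D_3/(r−g) = 8.9098/(0.1423−0.029) = 78.6393
P₀ = 7.5768/(1+0.1423)^1 + 8.6587/(1+0.1423)^2 + 78.6393/(1+0.1423)^2 = 73.5356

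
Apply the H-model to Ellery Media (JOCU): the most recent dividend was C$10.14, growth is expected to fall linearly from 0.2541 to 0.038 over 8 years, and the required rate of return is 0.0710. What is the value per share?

H-model: P₀ = D₀[(1+g_L) + H(g_S−g_L)]/(r−g_L), with H = 8/2 = 4.
P₀ = 10.14 × [(1+0.038) + 4×(0.2541−0.038)] / (0.071−0.038)
   = 10.14 × 1.9024 / 0.033 = 584.5556

C$584.56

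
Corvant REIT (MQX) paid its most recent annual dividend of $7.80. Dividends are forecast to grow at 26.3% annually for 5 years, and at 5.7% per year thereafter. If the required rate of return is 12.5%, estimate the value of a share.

$272.16

Two-stage DDM. Project D₁…D_5 at 0.263, terminal growth 0.057, discount at r = 0.125.
D_1 = 9.8514
D_2 = 12.4423
D_3 = 15.7146
D_4 = 19.8476
D_5 = 25.0675
Terminal value at t=5: TV = D_6/(r−g) = 26.4964/(0.125−0.057) = 389.6525
P₀ = 9.8514/(1+0.125)^1 + 12.4423/(1+0.125)^2 + 15.7146/(1+0.125)^3 + 19.8476/(1+0.125)^4 + 25.0675/(1+0.125)^5 + 389.6525/(1+0.125)^5 = 272.1556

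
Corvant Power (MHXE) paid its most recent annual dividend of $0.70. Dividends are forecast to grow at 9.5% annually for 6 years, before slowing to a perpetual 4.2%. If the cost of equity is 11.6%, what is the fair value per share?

$12.73

Two-stage DDM. Project D₁…D_6 at 0.095, terminal growth 0.042, discount at r = 0.116.
D_1 = 0.7665
D_2 = 0.8393
D_3 = 0.9191
D_4 = 1.0064
D_5 = 1.1020
D_6 = 1.2067
Terminal value at t=6: TV = D_7/(r−g) = 1.2573/(0.116−0.042) = 16.9910
P₀ = 0.7665/(1+0.116)^1 + 0.8393/(1+0.116)^2 + 0.9191/(1+0.116)^3 + 1.0064/(1+0.116)^4 + 1.1020/(1+0.116)^5 + 1.2067/(1+0.116)^6 + 16.9910/(1+0.116)^6 = 12.7269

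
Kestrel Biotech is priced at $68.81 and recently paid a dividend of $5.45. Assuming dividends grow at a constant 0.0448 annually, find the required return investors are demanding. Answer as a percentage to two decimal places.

12.76%

Rearranging the constant-growth DDM: r = D₁/P₀ + g.
D₁ = 5.45 × (1 + 0.0448) = 5.6942.
r = 5.6942 / 68.81 + 0.0448 = 0.08275 + 0.0448 = 0.12755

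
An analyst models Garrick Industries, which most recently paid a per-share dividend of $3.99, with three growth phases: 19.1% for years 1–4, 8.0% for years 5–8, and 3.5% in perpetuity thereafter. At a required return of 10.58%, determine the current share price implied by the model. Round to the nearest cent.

$110.95

Three-stage DDM. Project D₁…D_8; terminal Gordon value at t=8 with g = 0.035; discount at r = 0.1058.
D_1 = 4.7521
D_2 = 5.6597
D_3 = 6.7407
D_4 = 8.0282
D_5 = 8.6705
D_6 = 9.3641
D_7 = 10.1133
D_8 = 10.9223
TV_8 = 11.3046/(0.1058−0.035) = 159.6695
P₀ = Σ Dₜ/(1+r)ᵗ + TV_8/(1+r)^8 = 110.9518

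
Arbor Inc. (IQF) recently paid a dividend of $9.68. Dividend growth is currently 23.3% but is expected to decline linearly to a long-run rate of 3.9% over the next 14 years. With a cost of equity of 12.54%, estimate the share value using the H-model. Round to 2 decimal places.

H-model: P₀ = D₀[(1+g_L) + H(g_S−g_L)]/(r−g_L), with H = 14/2 = 7.
P₀ = 9.68 × [(1+0.039) + 7×(0.233−0.039)] / (0.1254−0.039)
   = 9.68 × 2.3970 / 0.0864 = 268.5528

$268.55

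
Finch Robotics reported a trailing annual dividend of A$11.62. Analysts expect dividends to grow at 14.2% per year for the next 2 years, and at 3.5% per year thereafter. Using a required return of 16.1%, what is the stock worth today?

Two-stage DDM. Project D₁…D_2 at 0.142, terminal growth 0.035, discount at r = 0.161.
D_1 = 13.2700
D_2 = 15.1544
Terminal value at t=2: TV = D_3/(r−g) = 15.6848/(0.161−0.035) = 124.4825
P₀ = 13.2700/(1+0.161)^1 + 15.1544/(1+0.161)^2 + 124.4825/(1+0.161)^2 = 115.0241

A$115.02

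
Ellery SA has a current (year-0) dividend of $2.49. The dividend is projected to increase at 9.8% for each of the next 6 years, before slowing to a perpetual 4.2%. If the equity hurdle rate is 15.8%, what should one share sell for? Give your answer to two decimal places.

Two-stage DDM. Project D₁…D_6 at 0.098, terminal growth 0.042, discount at r = 0.158.
D_1 = 2.7340
D_2 = 3.0020
D_3 = 3.2961
D_4 = 3.6192
D_5 = 3.9738
D_6 = 4.3633
Terminal value at t=6: TV = D_7/(r−g) = 4.5465/(0.158−0.042) = 39.1943
P₀ = 2.7340/(1+0.158)^1 + 3.0020/(1+0.158)^2 + 3.2961/(1+0.158)^3 + 3.6192/(1+0.158)^4 + 3.9738/(1+0.158)^5 + 4.3633/(1+0.158)^6 + 39.1943/(1+0.158)^6 = 28.7073

$28.71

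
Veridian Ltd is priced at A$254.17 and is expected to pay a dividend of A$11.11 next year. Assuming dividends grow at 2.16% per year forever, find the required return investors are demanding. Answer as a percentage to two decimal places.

6.53%

Rearranging the constant-growth DDM: r = D₁/P₀ + g.
r = 11.1100 / 254.17 + 0.0216 = 0.04371 + 0.0216 = 0.06531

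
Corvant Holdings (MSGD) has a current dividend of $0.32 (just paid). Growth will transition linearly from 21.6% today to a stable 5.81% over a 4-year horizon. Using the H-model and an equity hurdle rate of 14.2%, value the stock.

$5.24

H-model: P₀ = D₀[(1+g_L) + H(g_S−g_L)]/(r−g_L), with H = 4/2 = 2.
P₀ = 0.32 × [(1+0.0581) + 2×(0.216−0.0581)] / (0.142−0.0581)
   = 0.32 × 1.3739 / 0.0839 = 5.2401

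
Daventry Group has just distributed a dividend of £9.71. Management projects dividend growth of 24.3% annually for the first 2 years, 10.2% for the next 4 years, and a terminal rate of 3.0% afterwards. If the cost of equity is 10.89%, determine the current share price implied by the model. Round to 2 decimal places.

Three-stage DDM. Project D₁…D_6; terminal Gordon value at t=6 with g = 0.03; discount at r = 0.1089.
D_1 = 12.0695
D_2 = 15.0024
D_3 = 16.5327
D_4 = 18.2190
D_5 = 20.0773
D_6 = 22.1252
TV_6 = 22.7890/(0.1089−0.03) = 288.8338
P₀ = Σ Dₜ/(1+r)ᵗ + TV_6/(1+r)^6 = 226.4759

£226.48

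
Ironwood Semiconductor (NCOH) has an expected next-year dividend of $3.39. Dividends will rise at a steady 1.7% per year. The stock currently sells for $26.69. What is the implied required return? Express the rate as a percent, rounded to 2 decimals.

14.40%

Rearranging the constant-growth DDM: r = D₁/P₀ + g.
r = 3.3900 / 26.69 + 0.017 = 0.12701 + 0.017 = 0.14401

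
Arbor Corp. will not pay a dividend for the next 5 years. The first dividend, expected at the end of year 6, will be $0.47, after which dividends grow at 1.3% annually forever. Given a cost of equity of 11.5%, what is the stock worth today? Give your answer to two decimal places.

Deferred-dividend DDM. At t=5 the remaining stream is a growing perpetuity with first payment D_6 = 0.47.
V_5 = D_6/(r−g) = 0.47/(0.115−0.013) = 4.6078
P₀ = V_5/(1+r)^5 = 4.6078/(1+0.115)^5 = 2.6738

$2.67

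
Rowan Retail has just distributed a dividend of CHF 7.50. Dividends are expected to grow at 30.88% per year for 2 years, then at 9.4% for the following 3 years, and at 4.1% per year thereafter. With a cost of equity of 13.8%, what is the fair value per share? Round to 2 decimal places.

Three-stage DDM. Project D₁…D_5; terminal Gordon value at t=5 with g = 0.041; discount at r = 0.138.
D_1 = 9.8160
D_2 = 12.8472
D_3 = 14.0548
D_4 = 15.3760
D_5 = 16.8213
TV_5 = 17.5110/(0.138−0.041) = 180.5256
P₀ = Σ Dₜ/(1+r)ᵗ + TV_5/(1+r)^5 = 140.6502

CHF 140.65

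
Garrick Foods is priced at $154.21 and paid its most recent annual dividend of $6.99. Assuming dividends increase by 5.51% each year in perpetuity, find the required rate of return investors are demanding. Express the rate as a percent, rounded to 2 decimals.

10.29%

Rearranging the constant-growth DDM: r = D₁/P₀ + g.
D₁ = 6.99 × (1 + 0.0551) = 7.3751.
r = 7.3751 / 154.21 + 0.0551 = 0.04783 + 0.0551 = 0.10293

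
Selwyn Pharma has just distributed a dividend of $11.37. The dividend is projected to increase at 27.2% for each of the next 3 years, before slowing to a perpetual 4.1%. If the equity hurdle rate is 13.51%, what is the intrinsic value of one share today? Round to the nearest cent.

Two-stage DDM. Project D₁…D_3 at 0.272, terminal growth 0.041, discount at r = 0.1351.
D_1 = 14.4626
D_2 = 18.3965
D_3 = 23.4003
Terminal value at t=3: TV = D_4/(r−g) = 24.3597/(0.1351−0.041) = 258.8707
P₀ = 14.4626/(1+0.1351)^1 + 18.3965/(1+0.1351)^2 + 23.4003/(1+0.1351)^3 + 258.8707/(1+0.1351)^3 = 220.0222

$220.02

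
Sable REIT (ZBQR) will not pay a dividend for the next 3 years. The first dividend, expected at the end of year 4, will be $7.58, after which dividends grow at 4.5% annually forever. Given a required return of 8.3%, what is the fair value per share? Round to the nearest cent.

$157.04

Deferred-dividend DDM. At t=3 the remaining stream is a growing perpetuity with first payment D_4 = 7.58.
V_3 = D_4/(r−g) = 7.58/(0.083−0.045) = 199.4737
P₀ = V_3/(1+r)^3 = 199.4737/(1+0.083)^3 = 157.0364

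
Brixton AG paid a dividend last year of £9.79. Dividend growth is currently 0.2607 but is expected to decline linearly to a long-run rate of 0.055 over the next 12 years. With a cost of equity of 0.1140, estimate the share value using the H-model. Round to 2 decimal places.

£379.85

H-model: P₀ = D₀[(1+g_L) + H(g_S−g_L)]/(r−g_L), with H = 12/2 = 6.
P₀ = 9.79 × [(1+0.055) + 6×(0.2607−0.055)] / (0.114−0.055)
   = 9.79 × 2.2892 / 0.059 = 379.8520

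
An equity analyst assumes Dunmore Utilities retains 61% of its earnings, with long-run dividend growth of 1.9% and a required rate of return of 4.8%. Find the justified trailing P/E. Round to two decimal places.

Payout ratio b = 1 − 0.61 = 0.39.
Justified trailing P/E = b(1+g)/(r−g) = 0.39×(1+0.019)/(0.048−0.019) = 13.7038

13.70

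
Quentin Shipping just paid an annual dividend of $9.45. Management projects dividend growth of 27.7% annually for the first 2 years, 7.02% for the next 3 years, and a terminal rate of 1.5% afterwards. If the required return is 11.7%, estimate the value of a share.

Three-stage DDM. Project D₁…D_5; terminal Gordon value at t=5 with g = 0.015; discount at r = 0.117.
D_1 = 12.0676
D_2 = 15.4104
D_3 = 16.4922
D_4 = 17.6500
D_5 = 18.8890
TV_5 = 19.1723/(0.117−0.015) = 187.9638
P₀ = Σ Dₜ/(1+r)ᵗ + TV_5/(1+r)^5 = 165.2848

$165.28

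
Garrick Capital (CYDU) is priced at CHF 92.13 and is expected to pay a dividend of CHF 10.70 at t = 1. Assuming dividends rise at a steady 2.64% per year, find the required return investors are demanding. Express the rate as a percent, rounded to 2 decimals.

Rearranging the constant-growth DDM: r = D₁/P₀ + g.
r = 10.7000 / 92.13 + 0.0264 = 0.11614 + 0.0264 = 0.14254

14.25%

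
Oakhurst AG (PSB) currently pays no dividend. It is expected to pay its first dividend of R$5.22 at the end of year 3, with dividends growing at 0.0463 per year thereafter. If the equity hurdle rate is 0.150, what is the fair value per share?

Deferred-dividend DDM. At t=2 the remaining stream is a growing perpetuity with first payment D_3 = 5.22.
V_2 = D_3/(r−g) = 5.22/(0.15−0.0463) = 50.3375
P₀ = V_2/(1+r)^2 = 50.3375/(1+0.15)^2 = 38.0624

R$38.06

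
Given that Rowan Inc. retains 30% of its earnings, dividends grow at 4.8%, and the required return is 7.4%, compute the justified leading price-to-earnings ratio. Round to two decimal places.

Payout ratio b = 1 − 0.30 = 0.70.
Justified leading P/E = b/(r−g) = 0.70/(0.074−0.048) = 26.9231

26.92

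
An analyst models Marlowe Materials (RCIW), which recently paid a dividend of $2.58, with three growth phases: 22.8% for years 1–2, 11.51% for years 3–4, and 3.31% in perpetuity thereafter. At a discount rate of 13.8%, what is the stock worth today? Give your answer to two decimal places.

Three-stage DDM. Project D₁…D_4; terminal Gordon value at t=4 with g = 0.0331; discount at r = 0.138.
D_1 = 3.1682
D_2 = 3.8906
D_3 = 4.3384
D_4 = 4.8378
TV_4 = 4.9979/(0.138−0.0331) = 47.6443
P₀ = Σ Dₜ/(1+r)ᵗ + TV_4/(1+r)^4 = 40.0246

$40.02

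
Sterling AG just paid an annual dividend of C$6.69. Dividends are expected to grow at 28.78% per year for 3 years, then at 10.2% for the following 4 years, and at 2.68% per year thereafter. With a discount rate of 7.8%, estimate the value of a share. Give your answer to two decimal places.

Three-stage DDM. Project D₁…D_7; terminal Gordon value at t=7 with g = 0.0268; discount at r = 0.078.
D_1 = 8.6154
D_2 = 11.0949
D_3 = 14.2880
D_4 = 15.7454
D_5 = 17.3514
D_6 = 19.1212
D_7 = 21.0716
TV_7 = 21.6363/(0.078−0.0268) = 422.5846
P₀ = Σ Dₜ/(1+r)ᵗ + TV_7/(1+r)^7 = 326.9576

C$326.96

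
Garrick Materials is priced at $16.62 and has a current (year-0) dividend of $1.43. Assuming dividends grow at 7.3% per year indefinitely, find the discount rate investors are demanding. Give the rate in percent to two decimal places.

Rearranging the constant-growth DDM: r = D₁/P₀ + g.
D₁ = 1.43 × (1 + 0.073) = 1.5344.
r = 1.5344 / 16.62 + 0.073 = 0.09232 + 0.073 = 0.16532

16.53%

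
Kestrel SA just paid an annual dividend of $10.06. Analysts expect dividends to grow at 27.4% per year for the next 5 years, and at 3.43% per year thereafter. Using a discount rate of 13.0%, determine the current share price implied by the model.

Two-stage DDM. Project D₁…D_5 at 0.274, terminal growth 0.0343, discount at r = 0.13.
D_1 = 12.8164
D_2 = 16.3281
D_3 = 20.8021
D_4 = 26.5018
D_5 = 33.7633
Terminal value at t=5: TV = D_6/(r−g) = 34.9214/(0.13−0.0343) = 364.9049
P₀ = 12.8164/(1+0.13)^1 + 16.3281/(1+0.13)^2 + 20.8021/(1+0.13)^3 + 26.5018/(1+0.13)^4 + 33.7633/(1+0.13)^5 + 364.9049/(1+0.13)^5 = 271.1814

$271.18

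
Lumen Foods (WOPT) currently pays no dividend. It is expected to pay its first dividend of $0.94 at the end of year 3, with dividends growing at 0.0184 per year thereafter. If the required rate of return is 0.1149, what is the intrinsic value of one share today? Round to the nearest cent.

Deferred-dividend DDM. At t=2 the remaining stream is a growing perpetuity with first payment D_3 = 0.94.
V_2 = D_3/(r−g) = 0.94/(0.1149−0.0184) = 9.7409
P₀ = V_2/(1+r)^2 = 9.7409/(1+0.1149)^2 = 7.8366

$7.84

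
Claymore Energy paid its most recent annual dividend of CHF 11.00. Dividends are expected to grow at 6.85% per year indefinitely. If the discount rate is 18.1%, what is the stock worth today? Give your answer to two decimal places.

CHF 104.48

Gordon growth model: P₀ = D₁/(r − g). D₁ = 11.00 × (1 + 0.0685) = 11.7535.
P₀ = 11.7535 / (0.181 − 0.0685) = 11.7535 / 0.1125 = 104.4756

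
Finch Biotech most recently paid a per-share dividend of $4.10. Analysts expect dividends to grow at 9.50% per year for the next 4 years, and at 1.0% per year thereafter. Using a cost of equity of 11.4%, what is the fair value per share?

Two-stage DDM. Project D₁…D_4 at 0.095, terminal growth 0.01, discount at r = 0.114.
D_1 = 4.4895
D_2 = 4.9160
D_3 = 5.3830
D_4 = 5.8944
Terminal value at t=4: TV = D_5/(r−g) = 5.9534/(0.114−0.01) = 57.2438
P₀ = 4.4895/(1+0.114)^1 + 4.9160/(1+0.114)^2 + 5.3830/(1+0.114)^3 + 5.8944/(1+0.114)^4 + 57.2438/(1+0.114)^4 = 52.8821

$52.88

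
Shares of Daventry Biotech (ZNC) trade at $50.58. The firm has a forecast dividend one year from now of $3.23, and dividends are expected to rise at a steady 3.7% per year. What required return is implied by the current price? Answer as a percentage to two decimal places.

Rearranging the constant-growth DDM: r = D₁/P₀ + g.
r = 3.2300 / 50.58 + 0.037 = 0.06386 + 0.037 = 0.10086

10.09%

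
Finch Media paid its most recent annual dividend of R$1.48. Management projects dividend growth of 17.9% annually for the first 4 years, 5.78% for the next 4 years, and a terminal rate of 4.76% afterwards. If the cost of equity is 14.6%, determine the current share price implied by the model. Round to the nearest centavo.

Three-stage DDM. Project D₁…D_8; terminal Gordon value at t=8 with g = 0.0476; discount at r = 0.146.
D_1 = 1.7449
D_2 = 2.0573
D_3 = 2.4255
D_4 = 2.8597
D_5 = 3.0250
D_6 = 3.1998
D_7 = 3.3848
D_8 = 3.5804
TV_8 = 3.7508/(0.146−0.0476) = 38.1181
P₀ = Σ Dₜ/(1+r)ᵗ + TV_8/(1+r)^8 = 24.6221

R$24.62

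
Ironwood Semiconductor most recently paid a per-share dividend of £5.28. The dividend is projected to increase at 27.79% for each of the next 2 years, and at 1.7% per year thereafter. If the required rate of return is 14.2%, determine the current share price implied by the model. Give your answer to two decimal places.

£66.31

Two-stage DDM. Project D₁…D_2 at 0.2779, terminal growth 0.017, discount at r = 0.142.
D_1 = 6.7473
D_2 = 8.6224
Terminal value at t=2: TV = D_3/(r−g) = 8.7690/(0.142−0.017) = 70.1518
P₀ = 6.7473/(1+0.142)^1 + 8.6224/(1+0.142)^2 + 70.1518/(1+0.142)^2 = 66.3104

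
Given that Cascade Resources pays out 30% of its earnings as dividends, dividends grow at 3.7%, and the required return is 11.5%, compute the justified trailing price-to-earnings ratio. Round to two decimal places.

Justified trailing P/E = b(1+g)/(r−g) = 0.30×(1+0.037)/(0.115−0.037) = 3.9885

3.99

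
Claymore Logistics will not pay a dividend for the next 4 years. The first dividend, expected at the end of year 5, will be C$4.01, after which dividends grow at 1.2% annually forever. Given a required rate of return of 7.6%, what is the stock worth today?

Deferred-dividend DDM. At t=4 the remaining stream is a growing perpetuity with first payment D_5 = 4.01.
V_4 = D_5/(r−g) = 4.01/(0.076−0.012) = 62.6562
P₀ = V_4/(1+r)^4 = 62.6562/(1+0.076)^4 = 46.7429

C$46.74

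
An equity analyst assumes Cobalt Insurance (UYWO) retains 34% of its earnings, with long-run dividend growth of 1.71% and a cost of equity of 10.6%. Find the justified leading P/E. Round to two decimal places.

Payout ratio b = 1 − 0.34 = 0.66.
Justified leading P/E = b/(r−g) = 0.66/(0.106−0.0171) = 7.4241

7.42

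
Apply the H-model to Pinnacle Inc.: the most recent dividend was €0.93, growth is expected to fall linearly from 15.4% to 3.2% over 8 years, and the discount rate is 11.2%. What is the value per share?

€17.67

H-model: P₀ = D₀[(1+g_L) + H(g_S−g_L)]/(r−g_L), with H = 8/2 = 4.
P₀ = 0.93 × [(1+0.032) + 4×(0.154−0.032)] / (0.112−0.032)
   = 0.93 × 1.5200 / 0.08 = 17.6700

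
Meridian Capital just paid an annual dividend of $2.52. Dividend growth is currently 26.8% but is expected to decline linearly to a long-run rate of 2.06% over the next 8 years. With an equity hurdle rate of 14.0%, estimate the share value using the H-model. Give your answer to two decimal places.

$42.43

H-model: P₀ = D₀[(1+g_L) + H(g_S−g_L)]/(r−g_L), with H = 8/2 = 4.
P₀ = 2.52 × [(1+0.0206) + 4×(0.268−0.0206)] / (0.14−0.0206)
   = 2.52 × 2.0102 / 0.1194 = 42.4263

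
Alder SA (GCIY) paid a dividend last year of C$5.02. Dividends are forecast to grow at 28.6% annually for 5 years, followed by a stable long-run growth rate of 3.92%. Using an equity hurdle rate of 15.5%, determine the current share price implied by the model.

C$112.14

Two-stage DDM. Project D₁…D_5 at 0.286, terminal growth 0.0392, discount at r = 0.155.
D_1 = 6.4557
D_2 = 8.3021
D_3 = 10.6764
D_4 = 13.7299
D_5 = 17.6567
Terminal value at t=5: TV = D_6/(r−g) = 18.3488/(0.155−0.0392) = 158.4525
P₀ = 6.4557/(1+0.155)^1 + 8.3021/(1+0.155)^2 + 10.6764/(1+0.155)^3 + 13.7299/(1+0.155)^4 + 17.6567/(1+0.155)^5 + 158.4525/(1+0.155)^5 = 112.1355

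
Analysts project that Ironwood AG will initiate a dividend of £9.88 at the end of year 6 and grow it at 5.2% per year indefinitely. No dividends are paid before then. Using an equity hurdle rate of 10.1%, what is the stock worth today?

Deferred-dividend DDM. At t=5 the remaining stream is a growing perpetuity with first payment D_6 = 9.88.
V_5 = D_6/(r−g) = 9.88/(0.101−0.052) = 201.6327
P₀ = V_5/(1+r)^5 = 201.6327/(1+0.101)^5 = 124.6305

£124.63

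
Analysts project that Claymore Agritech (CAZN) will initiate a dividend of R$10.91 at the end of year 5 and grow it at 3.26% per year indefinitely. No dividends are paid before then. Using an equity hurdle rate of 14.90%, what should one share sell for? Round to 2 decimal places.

Deferred-dividend DDM. At t=4 the remaining stream is a growing perpetuity with first payment D_5 = 10.91.
V_4 = D_5/(r−g) = 10.91/(0.149−0.0326) = 93.7285
P₀ = V_4/(1+r)^4 = 93.7285/(1+0.149)^4 = 53.7764

R$53.78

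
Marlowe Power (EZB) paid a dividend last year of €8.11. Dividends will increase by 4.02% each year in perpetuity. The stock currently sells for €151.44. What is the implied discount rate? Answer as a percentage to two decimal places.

Rearranging the constant-growth DDM: r = D₁/P₀ + g.
D₁ = 8.11 × (1 + 0.0402) = 8.4360.
r = 8.4360 / 151.44 + 0.0402 = 0.05571 + 0.0402 = 0.09591

9.59%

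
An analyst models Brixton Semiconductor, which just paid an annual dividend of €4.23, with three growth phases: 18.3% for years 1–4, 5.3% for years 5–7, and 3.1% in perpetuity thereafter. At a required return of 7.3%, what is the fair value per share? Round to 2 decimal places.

Three-stage DDM. Project D₁…D_7; terminal Gordon value at t=7 with g = 0.031; discount at r = 0.073.
D_1 = 5.0041
D_2 = 5.9198
D_3 = 7.0032
D_4 = 8.2847
D_5 = 8.7238
D_6 = 9.1862
D_7 = 9.6731
TV_7 = 9.9729/(0.073−0.031) = 237.4509
P₀ = Σ Dₜ/(1+r)ᵗ + TV_7/(1+r)^7 = 184.7865

€184.79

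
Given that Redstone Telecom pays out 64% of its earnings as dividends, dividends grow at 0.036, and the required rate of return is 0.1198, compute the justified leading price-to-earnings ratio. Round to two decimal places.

7.64

Justified leading P/E = b/(r−g) = 0.64/(0.1198−0.036) = 7.6372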